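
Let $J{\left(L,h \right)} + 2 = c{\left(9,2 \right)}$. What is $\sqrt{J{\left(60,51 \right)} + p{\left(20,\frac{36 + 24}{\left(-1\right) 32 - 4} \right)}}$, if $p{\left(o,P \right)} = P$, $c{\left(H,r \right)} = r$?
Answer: $\frac{i \sqrt{15}}{3} \approx 1.291 i$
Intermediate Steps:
$J{\left(L,h \right)} = 0$ ($J{\left(L,h \right)} = -2 + 2 = 0$)
$\sqrt{J{\left(60,51 \right)} + p{\left(20,\frac{36 + 24}{\left(-1\right) 32 - 4} \right)}} = \sqrt{0 + \frac{36 + 24}{\left(-1\right) 32 - 4}} = \sqrt{0 + \frac{60}{-32 - 4}} = \sqrt{0 + \frac{60}{-36}} = \sqrt{0 + 60 \left(- \frac{1}{36}\right)} = \sqrt{0 - \frac{5}{3}} = \sqrt{- \frac{5}{3}} = \frac{i \sqrt{15}}{3}$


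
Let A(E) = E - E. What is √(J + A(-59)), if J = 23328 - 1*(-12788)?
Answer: 2*√9029 ≈ 190.04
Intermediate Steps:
A(E) = 0
J = 36116 (J = 23328 + 12788 = 36116)
√(J + A(-59)) = √(36116 + 0) = √36116 = 2*√9029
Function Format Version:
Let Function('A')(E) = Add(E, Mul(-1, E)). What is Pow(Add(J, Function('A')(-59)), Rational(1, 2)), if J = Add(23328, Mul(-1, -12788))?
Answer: Mul(2, Pow(9029, Rational(1, 2))) ≈ 190.04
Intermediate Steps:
Function('A')(E) = 0
J = 36116 (J = Add(23328, 12788) = 36116)
Pow(Add(J, Function('A')(-59)), Rational(1, 2)) = Pow(Add(36116, 0), Rational(1, 2)) = Pow(36116, Rational(1, 2)) = Mul(2, Pow(9029, Rational(1, 2)))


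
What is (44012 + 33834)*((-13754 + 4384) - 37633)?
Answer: -3658995538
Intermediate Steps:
(44012 + 33834)*((-13754 + 4384) - 37633) = 77846*(-9370 - 37633) = 77846*(-47003) = -3658995538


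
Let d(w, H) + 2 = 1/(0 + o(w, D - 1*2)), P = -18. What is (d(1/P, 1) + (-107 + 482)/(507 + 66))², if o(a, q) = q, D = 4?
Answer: 104329/145924 ≈ 0.71495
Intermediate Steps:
d(w, H) = -3/2 (d(w, H) = -2 + 1/(0 + (4 - 1*2)) = -2 + 1/(0 + (4 - 2)) = -2 + 1/(0 + 2) = -2 + 1/2 = -2 + ½ = -3/2)
(d(1/P, 1) + (-107 + 482)/(507 + 66))² = (-3/2 + (-107 + 482)/(507 + 66))² = (-3/2 + 375/573)² = (-3/2 + 375*(1/573))² = (-3/2 + 125/191)² = (-323/382)² = 104329/145924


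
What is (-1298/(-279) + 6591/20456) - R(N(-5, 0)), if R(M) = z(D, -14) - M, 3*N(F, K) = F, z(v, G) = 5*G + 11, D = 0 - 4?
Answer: 355604953/5707224 ≈ 62.308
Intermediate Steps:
D = -4
z(v, G) = 11 + 5*G
N(F, K) = F/3
R(M) = -59 - M (R(M) = (11 + 5*(-14)) - M = (11 - 70) - M = -59 - M)
(-1298/(-279) + 6591/20456) - R(N(-5, 0)) = (-1298/(-279) + 6591/20456) - (-59 - (-5)/3) = (-1298*(-1/279) + 6591*(1/20456)) - (-59 - 1*(-5/3)) = (1298/279 + 6591/20456) - (-59 + 5/3) = 28390777/5707224 - 1*(-172/3) = 28390777/5707224 + 172/3 = 355604953/5707224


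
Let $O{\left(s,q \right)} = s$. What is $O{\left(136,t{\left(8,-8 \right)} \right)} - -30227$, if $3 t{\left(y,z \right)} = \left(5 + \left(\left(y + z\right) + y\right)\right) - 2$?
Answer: $30363$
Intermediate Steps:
$t{\left(y,z \right)} = 1 + \frac{z}{3} + \frac{2 y}{3}$ ($t{\left(y,z \right)} = \frac{\left(5 + \left(\left(y + z\right) + y\right)\right) - 2}{3} = \frac{\left(5 + \left(z + 2 y\right)\right) - 2}{3} = \frac{\left(5 + z + 2 y\right) - 2}{3} = \frac{3 + z + 2 y}{3} = 1 + \frac{z}{3} + \frac{2 y}{3}$)
$O{\left(136,t{\left(8,-8 \right)} \right)} - -30227 = 136 - -30227 = 136 + 30227 = 30363$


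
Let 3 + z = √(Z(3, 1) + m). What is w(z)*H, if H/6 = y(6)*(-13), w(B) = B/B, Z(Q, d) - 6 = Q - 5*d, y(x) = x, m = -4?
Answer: -468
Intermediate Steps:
Z(Q, d) = 6 + Q - 5*d (Z(Q, d) = 6 + (Q - 5*d) = 6 + Q - 5*d)
z = -3 (z = -3 + √((6 + 3 - 5*1) - 4) = -3 + √((6 + 3 - 5) - 4) = -3 + √(4 - 4) = -3 + √0 = -3 + 0 = -3)
w(B) = 1
H = -468 (H = 6*(6*(-13)) = 6*(-78) = -468)
w(z)*H = 1*(-468) = -468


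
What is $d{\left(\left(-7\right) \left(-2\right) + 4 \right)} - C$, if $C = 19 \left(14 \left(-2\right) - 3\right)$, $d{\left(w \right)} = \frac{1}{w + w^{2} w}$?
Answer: $\frac{3445651}{5850} \approx 589.0$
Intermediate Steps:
$d{\left(w \right)} = \frac{1}{w + w^{3}}$
$C = -589$ ($C = 19 \left(-28 - 3\right) = 19 \left(-31\right) = -589$)
$d{\left(\left(-7\right) \left(-2\right) + 4 \right)} - C = \frac{1}{\left(\left(-7\right) \left(-2\right) + 4\right) + \left(\left(-7\right) \left(-2\right) + 4\right)^{3}} - -589 = \frac{1}{\left(14 + 4\right) + \left(14 + 4\right)^{3}} + 589 = \frac{1}{18 + 18^{3}} + 589 = \frac{1}{18 + 5832} + 589 = \frac{1}{5850} + 589 = \frac{3445651}{5850}$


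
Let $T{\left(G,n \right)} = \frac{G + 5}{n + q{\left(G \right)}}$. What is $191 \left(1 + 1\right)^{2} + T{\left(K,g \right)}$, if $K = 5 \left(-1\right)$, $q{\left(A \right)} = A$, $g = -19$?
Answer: $764$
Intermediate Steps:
$K = -5$
$T{\left(G,n \right)} = \frac{5 + G}{G + n}$ ($T{\left(G,n \right)} = \frac{G + 5}{n + G} = \frac{5 + G}{G + n}$)
$191 \left(1 + 1\right)^{2} + T{\left(K,g \right)} = 191 \left(1 + 1\right)^{2} + \frac{5 - 5}{-5 - 19} = 191 \cdot 2^{2} + \frac{1}{-24} \cdot 0 = 191 \cdot 4 - 0 = 764 + 0 = 764$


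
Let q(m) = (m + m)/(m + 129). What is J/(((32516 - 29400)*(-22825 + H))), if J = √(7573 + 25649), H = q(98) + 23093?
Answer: 1589*√678/190175712 ≈ 0.00021756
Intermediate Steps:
q(m) = 2*m/(129 + m) (q(m) = (2*m)/(129 + m) = 2*m/(129 + m))
H = 5242307/227 (H = 2*98/(129 + 98) + 23093 = 2*98/227 + 23093 = 2*98*(1/227) + 23093 = 196/227 + 23093 = 5242307/227 ≈ 23094.)
J = 7*√678 (J = √33222 = 7*√678 ≈ 182.27)
J/(((32516 - 29400)*(-22825 + H))) = (7*√678)/(((32516 - 29400)*(-22825 + 5242307/227))) = (7*√678)/((3116*(61032/227))) = (7*√678)/(190175712/227) = (7*√678)*(227/190175712) = 1589*√678/190175712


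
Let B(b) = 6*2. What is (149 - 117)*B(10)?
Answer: 384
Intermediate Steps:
B(b) = 12
(149 - 117)*B(10) = (149 - 117)*12 = 32*12 = 384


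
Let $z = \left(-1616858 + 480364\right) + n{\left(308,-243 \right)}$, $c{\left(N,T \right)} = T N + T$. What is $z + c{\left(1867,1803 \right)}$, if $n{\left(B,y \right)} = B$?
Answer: $2231818$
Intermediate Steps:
$c{\left(N,T \right)} = T + N T$ ($c{\left(N,T \right)} = N T + T = T + N T$)
$z = -1136186$ ($z = \left(-1616858 + 480364\right) + 308 = -1136494 + 308 = -1136186$)
$z + c{\left(1867,1803 \right)} = -1136186 + 1803 \left(1 + 1867\right) = -1136186 + 1803 \cdot 1868 = -1136186 + 3368004 = 2231818$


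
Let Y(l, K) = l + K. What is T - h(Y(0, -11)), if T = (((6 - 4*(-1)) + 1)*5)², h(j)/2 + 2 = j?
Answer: 3051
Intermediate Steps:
Y(l, K) = K + l
h(j) = -4 + 2*j
T = 3025 (T = (((6 + 4) + 1)*5)² = ((10 + 1)*5)² = (11*5)² = 55² = 3025)
T - h(Y(0, -11)) = 3025 - (-4 + 2*(-11 + 0)) = 3025 - (-4 + 2*(-11)) = 3025 - (-4 - 22) = 3025 - 1*(-26) = 3025 + 26 = 3051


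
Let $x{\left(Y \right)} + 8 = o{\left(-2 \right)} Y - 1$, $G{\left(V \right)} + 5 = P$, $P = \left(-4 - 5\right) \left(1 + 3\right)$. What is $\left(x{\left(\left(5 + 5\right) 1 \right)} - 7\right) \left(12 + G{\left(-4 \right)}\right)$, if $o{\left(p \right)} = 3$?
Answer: $-406$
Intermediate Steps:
$P = -36$ ($P = \left(-9\right) 4 = -36$)
$G{\left(V \right)} = -41$ ($G{\left(V \right)} = -5 - 36 = -41$)
$x{\left(Y \right)} = -9 + 3 Y$ ($x{\left(Y \right)} = -8 + \left(3 Y - 1\right) = -8 + \left(-1 + 3 Y\right) = -9 + 3 Y$)
$\left(x{\left(\left(5 + 5\right) 1 \right)} - 7\right) \left(12 + G{\left(-4 \right)}\right) = \left(\left(-9 + 3 \left(5 + 5\right) 1\right) - 7\right) \left(12 - 41\right) = \left(\left(-9 + 3 \cdot 10 \cdot 1\right) - 7\right) \left(-29\right) = \left(\left(-9 + 3 \cdot 10\right) - 7\right) \left(-29\right) = \left(\left(-9 + 30\right) - 7\right) \left(-29\right) = \left(21 - 7\right) \left(-29\right) = 14 \left(-29\right) = -406$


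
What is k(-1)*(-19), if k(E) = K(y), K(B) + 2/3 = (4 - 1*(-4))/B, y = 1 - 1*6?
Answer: 646/15 ≈ 43.067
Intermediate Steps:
y = -5 (y = 1 - 6 = -5)
K(B) = -2/3 + 8/B (K(B) = -2/3 + (4 - 1*(-4))/B = -2/3 + (4 + 4)/B = -2/3 + 8/B)
k(E) = -34/15 (k(E) = -2/3 + 8/(-5) = -2/3 + 8*(-1/5) = -2/3 - 8/5 = -34/15)
k(-1)*(-19) = -34/15*(-19) = 646/15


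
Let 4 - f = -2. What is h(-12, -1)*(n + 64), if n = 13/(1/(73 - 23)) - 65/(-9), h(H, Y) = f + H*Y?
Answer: 12982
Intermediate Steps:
f = 6 (f = 4 - 1*(-2) = 4 + 2 = 6)
h(H, Y) = 6 + H*Y
n = 5915/9 (n = 13/(1/50) - 65*(-⅑) = 13/(1/50) + 65/9 = 13*50 + 65/9 = 650 + 65/9 = 5915/9 ≈ 657.22)
h(-12, -1)*(n + 64) = (6 - 12*(-1))*(5915/9 + 64) = (6 + 12)*(6491/9) = 18*(6491/9) = 12982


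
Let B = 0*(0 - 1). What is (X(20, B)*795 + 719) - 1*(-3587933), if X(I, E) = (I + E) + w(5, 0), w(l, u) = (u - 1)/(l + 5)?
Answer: 7208945/2 ≈ 3.6045e+6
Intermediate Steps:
w(l, u) = (-1 + u)/(5 + l)
B = 0 (B = 0*(-1) = 0)
X(I, E) = -1/10 + E + I (X(I, E) = (I + E) + (-1 + 0)/(5 + 5) = (E + I) - 1/10 = -1/10 + E + I)
(X(20, B)*795 + 719) - 1*(-3587933) = ((-1/10 + 0 + 20)*795 + 719) - 1*(-3587933) = ((199/10)*795 + 719) + 3587933 = (31641/2 + 719) + 3587933 = 33079/2 + 3587933 = 7208945/2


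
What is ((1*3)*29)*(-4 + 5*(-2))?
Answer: -1218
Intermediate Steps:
((1*3)*29)*(-4 + 5*(-2)) = (3*29)*(-4 - 10) = 87*(-14) = -1218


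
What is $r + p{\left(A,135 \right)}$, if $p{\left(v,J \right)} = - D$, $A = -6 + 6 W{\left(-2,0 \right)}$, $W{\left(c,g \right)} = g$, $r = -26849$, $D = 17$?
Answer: $-26866$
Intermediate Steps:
$A = -6$ ($A = -6 + 6 \cdot 0 = -6 + 0 = -6$)
$p{\left(v,J \right)} = -17$ ($p{\left(v,J \right)} = \left(-1\right) 17 = -17$)
$r + p{\left(A,135 \right)} = -26849 - 17 = -26866$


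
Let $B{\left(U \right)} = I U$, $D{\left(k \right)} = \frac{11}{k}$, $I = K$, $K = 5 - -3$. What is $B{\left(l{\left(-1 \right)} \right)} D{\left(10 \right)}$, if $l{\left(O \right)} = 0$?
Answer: $0$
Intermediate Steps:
$K = 8$ ($K = 5 + 3 = 8$)
$I = 8$
$B{\left(U \right)} = 8 U$
$B{\left(l{\left(-1 \right)} \right)} D{\left(10 \right)} = 8 \cdot 0 \cdot \frac{11}{10} = 0 \cdot 11 \cdot \frac{1}{10} = 0 \cdot \frac{11}{10} = 0$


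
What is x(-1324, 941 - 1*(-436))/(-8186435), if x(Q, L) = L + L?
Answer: -162/481555 ≈ -0.00033641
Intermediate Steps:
x(Q, L) = 2*L
x(-1324, 941 - 1*(-436))/(-8186435) = (2*(941 - 1*(-436)))/(-8186435) = (2*(941 + 436))*(-1/8186435) = (2*1377)*(-1/8186435) = 2754*(-1/8186435) = -162/481555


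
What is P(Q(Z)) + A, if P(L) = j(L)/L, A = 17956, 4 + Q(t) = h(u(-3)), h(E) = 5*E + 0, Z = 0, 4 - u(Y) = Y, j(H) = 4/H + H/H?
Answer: 17255751/961 ≈ 17956.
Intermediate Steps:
j(H) = 1 + 4/H (j(H) = 4/H + 1 = 1 + 4/H)
u(Y) = 4 - Y
h(E) = 5*E
Q(t) = 31 (Q(t) = -4 + 5*(4 - 1*(-3)) = -4 + 5*(4 + 3) = -4 + 5*7 = -4 + 35 = 31)
P(L) = (4 + L)/L² (P(L) = ((4 + L)/L)/L = (4 + L)/L²)
P(Q(Z)) + A = (4 + 31)/31² + 17956 = (1/961)*35 + 17956 = 35/961 + 17956 = 17255751/961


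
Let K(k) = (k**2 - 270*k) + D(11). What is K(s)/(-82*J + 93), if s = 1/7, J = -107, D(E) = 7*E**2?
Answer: 39614/434483 ≈ 0.091175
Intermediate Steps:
s = 1/7 ≈ 0.14286
K(k) = 847 + k**2 - 270*k (K(k) = (k**2 - 270*k) + 7*11**2 = (k**2 - 270*k) + 7*121 = (k**2 - 270*k) + 847 = 847 + k**2 - 270*k)
K(s)/(-82*J + 93) = (847 + (1/7)**2 - 270*1/7)/(-82*(-107) + 93) = (847 + 1/49 - 270/7)/(8774 + 93) = (39614/49)/8867 = (39614/49)*(1/8867) = 39614/434483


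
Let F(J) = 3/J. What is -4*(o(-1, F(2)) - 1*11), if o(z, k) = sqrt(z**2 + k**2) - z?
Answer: 40 - 2*sqrt(13) ≈ 32.789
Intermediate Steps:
o(z, k) = sqrt(k**2 + z**2) - z
-4*(o(-1, F(2)) - 1*11) = -4*((sqrt((3/2)**2 + (-1)**2) - 1*(-1)) - 1*11) = -4*((sqrt((3*(1/2))**2 + 1) + 1) - 11) = -4*((sqrt((3/2)**2 + 1) + 1) - 11) = -4*((sqrt(9/4 + 1) + 1) - 11) = -4*((sqrt(13/4) + 1) - 11) = -4*((sqrt(13)/2 + 1) - 11) = -4*((1 + sqrt(13)/2) - 11) = -4*(-10 + sqrt(13)/2) = 40 - 2*sqrt(13)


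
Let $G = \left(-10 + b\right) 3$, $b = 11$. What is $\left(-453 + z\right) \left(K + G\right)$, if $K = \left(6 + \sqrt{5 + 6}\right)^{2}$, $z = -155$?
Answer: $-30400 - 7296 \sqrt{11} \approx -54598.0$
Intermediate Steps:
$G = 3$ ($G = \left(-10 + 11\right) 3 = 1 \cdot 3 = 3$)
$K = \left(6 + \sqrt{11}\right)^{2} \approx 86.799$
$\left(-453 + z\right) \left(K + G\right) = \left(-453 - 155\right) \left(\left(6 + \sqrt{11}\right)^{2} + 3\right) = - 608 \left(3 + \left(6 + \sqrt{11}\right)^{2}\right) = -1824 - 608 \left(6 + \sqrt{11}\right)^{2}$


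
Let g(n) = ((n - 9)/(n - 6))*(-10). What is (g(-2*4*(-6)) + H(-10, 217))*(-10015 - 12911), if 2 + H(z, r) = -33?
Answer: 7107060/7 ≈ 1.0153e+6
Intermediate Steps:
H(z, r) = -35 (H(z, r) = -2 - 33 = -35)
g(n) = -10*(-9 + n)/(-6 + n) (g(n) = ((-9 + n)/(-6 + n))*(-10) = -10*(-9 + n)/(-6 + n))
(g(-2*4*(-6)) + H(-10, 217))*(-10015 - 12911) = (10*(9 - (-2*4)*(-6))/(-6 - 2*4*(-6)) - 35)*(-10015 - 12911) = (10*(9 - (-8)*(-6))/(-6 - 8*(-6)) - 35)*(-22926) = (10*(9 - 1*48)/(-6 + 48) - 35)*(-22926) = (10*(9 - 48)/42 - 35)*(-22926) = (10*(1/42)*(-39) - 35)*(-22926) = (-65/7 - 35)*(-22926) = -310/7*(-22926) = 7107060/7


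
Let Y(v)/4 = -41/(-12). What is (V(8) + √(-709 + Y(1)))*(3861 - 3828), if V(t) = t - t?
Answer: 11*I*√6258 ≈ 870.18*I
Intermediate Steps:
Y(v) = 41/3 (Y(v) = 4*(-41/(-12)) = 4*(-41*(-1/12)) = 4*(41/12) = 41/3)
V(t) = 0
(V(8) + √(-709 + Y(1)))*(3861 - 3828) = (0 + √(-709 + 41/3))*(3861 - 3828) = (0 + √(-2086/3))*33 = (0 + I*√6258/3)*33 = (I*√6258/3)*33 = 11*I*√6258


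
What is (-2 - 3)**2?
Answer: 25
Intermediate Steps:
(-2 - 3)**2 = (-5)**2 = 25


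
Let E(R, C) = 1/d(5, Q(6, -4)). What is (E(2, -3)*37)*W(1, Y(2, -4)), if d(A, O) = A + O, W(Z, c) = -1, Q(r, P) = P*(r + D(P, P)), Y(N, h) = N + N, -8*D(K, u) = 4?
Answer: 37/17 ≈ 2.1765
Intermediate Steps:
D(K, u) = -½ (D(K, u) = -⅛*4 = -½)
Y(N, h) = 2*N
Q(r, P) = P*(-½ + r) (Q(r, P) = P*(r - ½) = P*(-½ + r))
E(R, C) = -1/17 (E(R, C) = 1/(5 - 4*(-½ + 6)) = 1/(5 - 4*11/2) = 1/(5 - 22) = 1/(-17) = -1/17)
(E(2, -3)*37)*W(1, Y(2, -4)) = -1/17*37*(-1) = -37/17*(-1) = 37/17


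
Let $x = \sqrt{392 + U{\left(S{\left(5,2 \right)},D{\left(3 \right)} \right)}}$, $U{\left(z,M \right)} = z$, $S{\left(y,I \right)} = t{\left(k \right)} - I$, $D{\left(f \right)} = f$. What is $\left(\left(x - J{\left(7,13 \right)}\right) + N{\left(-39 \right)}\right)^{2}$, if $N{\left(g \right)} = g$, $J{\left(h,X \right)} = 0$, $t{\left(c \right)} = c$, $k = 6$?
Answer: $1917 - 468 \sqrt{11} \approx 364.82$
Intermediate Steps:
$S{\left(y,I \right)} = 6 - I$
$x = 6 \sqrt{11}$ ($x = \sqrt{392 + \left(6 - 2\right)} = \sqrt{392 + 4} = \sqrt{396} = 6 \sqrt{11} \approx 19.9$)
$\left(\left(x - J{\left(7,13 \right)}\right) + N{\left(-39 \right)}\right)^{2} = \left(\left(6 \sqrt{11} - 0\right) - 39\right)^{2} = \left(\left(6 \sqrt{11} + 0\right) - 39\right)^{2} = \left(6 \sqrt{11} - 39\right)^{2} = \left(-39 + 6 \sqrt{11}\right)^{2}$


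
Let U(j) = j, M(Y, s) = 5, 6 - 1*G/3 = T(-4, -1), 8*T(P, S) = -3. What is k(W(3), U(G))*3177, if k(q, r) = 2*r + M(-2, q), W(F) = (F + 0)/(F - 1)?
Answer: 549621/4 ≈ 1.3741e+5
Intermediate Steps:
T(P, S) = -3/8 (T(P, S) = (⅛)*(-3) = -3/8)
G = 153/8 (G = 18 - 3*(-3/8) = 18 + 9/8 = 153/8 ≈ 19.125)
W(F) = F/(-1 + F)
k(q, r) = 5 + 2*r (k(q, r) = 2*r + 5 = 5 + 2*r)
k(W(3), U(G))*3177 = (5 + 2*(153/8))*3177 = (5 + 153/4)*3177 = (173/4)*3177 = 549621/4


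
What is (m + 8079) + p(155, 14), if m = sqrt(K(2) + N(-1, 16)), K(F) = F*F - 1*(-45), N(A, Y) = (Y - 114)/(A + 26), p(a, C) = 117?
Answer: 8196 + 7*sqrt(23)/5 ≈ 8202.7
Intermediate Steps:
N(A, Y) = (-114 + Y)/(26 + A)
K(F) = 45 + F**2 (K(F) = F**2 + 45 = 45 + F**2)
m = 7*sqrt(23)/5 (m = sqrt((45 + 2**2) + (-114 + 16)/(26 - 1)) = sqrt((45 + 4) - 98/25) = sqrt(49 + (1/25)*(-98)) = sqrt(49 - 98/25) = sqrt(1127/25) = 7*sqrt(23)/5 ≈ 6.7142)
(m + 8079) + p(155, 14) = (7*sqrt(23)/5 + 8079) + 117 = (8079 + 7*sqrt(23)/5) + 117 = 8196 + 7*sqrt(23)/5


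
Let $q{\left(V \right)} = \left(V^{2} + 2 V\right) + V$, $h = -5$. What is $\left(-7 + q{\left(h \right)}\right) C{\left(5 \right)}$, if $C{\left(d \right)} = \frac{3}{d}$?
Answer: $\frac{9}{5} \approx 1.8$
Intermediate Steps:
$q{\left(V \right)} = V^{2} + 3 V$
$\left(-7 + q{\left(h \right)}\right) C{\left(5 \right)} = \left(-7 - 5 \left(3 - 5\right)\right) \frac{3}{5} = \left(-7 - -10\right) 3 \cdot \frac{1}{5} = \left(-7 + 10\right) \frac{3}{5} = 3 \cdot \frac{3}{5} = \frac{9}{5}$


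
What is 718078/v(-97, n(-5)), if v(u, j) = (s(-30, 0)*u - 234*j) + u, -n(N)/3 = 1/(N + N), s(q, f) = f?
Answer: -1795195/418 ≈ -4294.7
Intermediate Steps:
n(N) = -3/(2*N) (n(N) = -3/(N + N) = -3*1/(2*N) = -3/(2*N))
v(u, j) = u - 234*j (v(u, j) = (0*u - 234*j) + u = (0 - 234*j) + u = -234*j + u = u - 234*j)
718078/v(-97, n(-5)) = 718078/(-97 - (-351)/(-5)) = 718078/(-97 - (-351)*(-1)/5) = 718078/(-97 - 234*3/10) = 718078/(-97 - 351/5) = 718078/(-836/5) = 718078*(-5/836) = -1795195/418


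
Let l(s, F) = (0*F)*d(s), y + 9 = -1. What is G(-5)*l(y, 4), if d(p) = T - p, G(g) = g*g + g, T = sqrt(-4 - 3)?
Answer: 0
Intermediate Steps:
y = -10 (y = -9 - 1 = -10)
T = I*sqrt(7) (T = sqrt(-7) = I*sqrt(7) ≈ 2.6458*I)
G(g) = g + g**2 (G(g) = g**2 + g = g + g**2)
d(p) = -p + I*sqrt(7) (d(p) = I*sqrt(7) - p = -p + I*sqrt(7))
l(s, F) = 0 (l(s, F) = (0*F)*(-s + I*sqrt(7)) = 0*(-s + I*sqrt(7)) = 0)
G(-5)*l(y, 4) = -5*(1 - 5)*0 = -5*(-4)*0 = 20*0 = 0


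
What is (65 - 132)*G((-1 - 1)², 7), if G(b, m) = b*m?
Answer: -1876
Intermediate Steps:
(65 - 132)*G((-1 - 1)², 7) = (65 - 132)*((-1 - 1)²*7) = -67*(-2)²*7 = -268*7 = -67*28 = -1876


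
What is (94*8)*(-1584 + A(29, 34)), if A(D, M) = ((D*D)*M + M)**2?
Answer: 616309721600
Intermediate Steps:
A(D, M) = (M + M*D**2)**2 (A(D, M) = (D**2*M + M)**2 = (M*D**2 + M)**2 = (M + M*D**2)**2)
(94*8)*(-1584 + A(29, 34)) = (94*8)*(-1584 + 34**2*(1 + 29**2)**2) = 752*(-1584 + 1156*(1 + 841)**2) = 752*(-1584 + 1156*842**2) = 752*(-1584 + 1156*708964) = 752*(-1584 + 819562384) = 752*819560800 = 616309721600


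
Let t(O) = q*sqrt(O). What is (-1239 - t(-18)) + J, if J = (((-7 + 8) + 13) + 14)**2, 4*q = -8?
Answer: -455 + 6*I*sqrt(2) ≈ -455.0 + 8.4853*I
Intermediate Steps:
q = -2 (q = (1/4)*(-8) = -2)
t(O) = -2*sqrt(O)
J = 784 (J = ((1 + 13) + 14)**2 = (14 + 14)**2 = 28**2 = 784)
(-1239 - t(-18)) + J = (-1239 - (-2)*sqrt(-18)) + 784 = (-1239 - (-2)*3*I*sqrt(2)) + 784 = (-1239 - (-6)*I*sqrt(2)) + 784 = (-1239 + 6*I*sqrt(2)) + 784 = -455 + 6*I*sqrt(2)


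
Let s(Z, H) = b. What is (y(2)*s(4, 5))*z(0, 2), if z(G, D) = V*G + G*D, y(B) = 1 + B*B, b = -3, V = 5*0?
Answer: 0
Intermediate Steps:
V = 0
s(Z, H) = -3
y(B) = 1 + B²
z(G, D) = D*G (z(G, D) = 0*G + G*D = 0 + D*G = D*G)
(y(2)*s(4, 5))*z(0, 2) = ((1 + 2²)*(-3))*(2*0) = ((1 + 4)*(-3))*0 = (5*(-3))*0 = -15*0 = 0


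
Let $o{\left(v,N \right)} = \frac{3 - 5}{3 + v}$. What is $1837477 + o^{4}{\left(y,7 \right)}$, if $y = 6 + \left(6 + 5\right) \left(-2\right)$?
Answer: $\frac{52480180613}{28561} \approx 1.8375 \cdot 10^{6}$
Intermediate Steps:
$y = -16$ ($y = 6 + 11 \left(-2\right) = 6 - 22 = -16$)
$o{\left(v,N \right)} = - \frac{2}{3 + v}$
$1837477 + o^{4}{\left(y,7 \right)} = 1837477 + \left(- \frac{2}{3 - 16}\right)^{4} = 1837477 + \left(- \frac{2}{-13}\right)^{4} = 1837477 + \left(\left(-2\right) \left(- \frac{1}{13}\right)\right)^{4} = 1837477 + \left(\frac{2}{13}\right)^{4} = 1837477 + \frac{16}{28561} = \frac{52480180613}{28561}$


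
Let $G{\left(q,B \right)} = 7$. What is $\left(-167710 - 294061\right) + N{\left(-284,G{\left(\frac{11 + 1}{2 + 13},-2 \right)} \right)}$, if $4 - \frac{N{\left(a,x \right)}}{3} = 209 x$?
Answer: $-466148$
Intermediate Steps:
$N{\left(a,x \right)} = 12 - 627 x$ ($N{\left(a,x \right)} = 12 - 3 \cdot 209 x = 12 - 627 x$)
$\left(-167710 - 294061\right) + N{\left(-284,G{\left(\frac{11 + 1}{2 + 13},-2 \right)} \right)} = \left(-167710 - 294061\right) + \left(12 - 4389\right) = -461771 + \left(12 - 4389\right) = -461771 - 4377 = -466148$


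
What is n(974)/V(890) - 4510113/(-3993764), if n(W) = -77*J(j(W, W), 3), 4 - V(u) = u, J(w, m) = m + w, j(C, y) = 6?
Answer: 3381819285/1769237452 ≈ 1.9115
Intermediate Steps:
V(u) = 4 - u
n(W) = -693 (n(W) = -77*(3 + 6) = -77*9 = -693)
n(974)/V(890) - 4510113/(-3993764) = -693/(4 - 1*890) - 4510113/(-3993764) = -693/(4 - 890) - 4510113*(-1/3993764) = -693/(-886) + 4510113/3993764 = -693*(-1/886) + 4510113/3993764 = 693/886 + 4510113/3993764 = 3381819285/1769237452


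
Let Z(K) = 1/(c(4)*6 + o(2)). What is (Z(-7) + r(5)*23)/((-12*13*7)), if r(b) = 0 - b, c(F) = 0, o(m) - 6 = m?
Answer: 919/8736 ≈ 0.10520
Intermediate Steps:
o(m) = 6 + m
Z(K) = ⅛ (Z(K) = 1/(0*6 + (6 + 2)) = 1/(0 + 8) = 1/8 = ⅛)
r(b) = -b
(Z(-7) + r(5)*23)/((-12*13*7)) = (⅛ - 1*5*23)/((-12*13*7)) = (⅛ - 5*23)/((-156*7)) = (⅛ - 115)/(-1092) = -919/8*(-1/1092) = 919/8736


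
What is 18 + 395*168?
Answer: 66378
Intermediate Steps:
18 + 395*168 = 18 + 66360 = 66378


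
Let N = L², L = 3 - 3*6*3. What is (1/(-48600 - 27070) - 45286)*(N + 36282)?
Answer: -133243938599343/75670 ≈ -1.7609e+9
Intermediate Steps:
L = -51 (L = 3 - 18*3 = 3 - 54 = -51)
N = 2601 (N = (-51)² = 2601)
(1/(-48600 - 27070) - 45286)*(N + 36282) = (1/(-48600 - 27070) - 45286)*(2601 + 36282) = (1/(-75670) - 45286)*38883 = (-1/75670 - 45286)*38883 = -3426791621/75670*38883 = -133243938599343/75670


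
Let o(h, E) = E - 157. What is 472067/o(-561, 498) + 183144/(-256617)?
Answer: 40359321745/29168799 ≈ 1383.6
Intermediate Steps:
o(h, E) = -157 + E
472067/o(-561, 498) + 183144/(-256617) = 472067/(-157 + 498) + 183144/(-256617) = 472067/341 + 183144*(-1/256617) = 472067*(1/341) - 61048/85539 = 472067/341 - 61048/85539 = 40359321745/29168799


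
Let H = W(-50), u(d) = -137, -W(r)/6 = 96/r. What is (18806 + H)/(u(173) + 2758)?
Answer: 470438/65525 ≈ 7.1795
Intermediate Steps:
W(r) = -576/r
H = 288/25 (H = -576/(-50) = -576*(-1/50) = 288/25 ≈ 11.520)
(18806 + H)/(u(173) + 2758) = (18806 + 288/25)/(-137 + 2758) = (470438/25)/2621 = (470438/25)*(1/2621) = 470438/65525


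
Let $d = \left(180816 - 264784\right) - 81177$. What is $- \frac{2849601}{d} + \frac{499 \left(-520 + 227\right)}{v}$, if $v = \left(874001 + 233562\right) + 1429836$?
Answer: $\frac{7206429372784}{419038757855} \approx 17.198$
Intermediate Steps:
$v = 2537399$ ($v = 1107563 + 1429836 = 2537399$)
$d = -165145$ ($d = -83968 - 81177 = -165145$)
$- \frac{2849601}{d} + \frac{499 \left(-520 + 227\right)}{v} = - \frac{2849601}{-165145} + \frac{499 \left(-520 + 227\right)}{2537399} = \left(-2849601\right) \left(- \frac{1}{165145}\right) + 499 \left(-293\right) \frac{1}{2537399} = \frac{2849601}{165145} - \frac{146207}{2537399} = \frac{7206429372784}{419038757855}$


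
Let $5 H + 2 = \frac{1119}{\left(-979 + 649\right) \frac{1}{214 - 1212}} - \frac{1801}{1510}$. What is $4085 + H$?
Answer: $\frac{395416573}{83050} \approx 4761.2$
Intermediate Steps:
$H = \frac{56157323}{83050}$ ($H = - \frac{2}{5} + \frac{\frac{1119}{\left(-979 + 649\right) \frac{1}{214 - 1212}} - \frac{1801}{1510}}{5} = - \frac{2}{5} + \frac{\frac{1119}{\left(-330\right) \frac{1}{-998}} - \frac{1801}{1510}}{5} = - \frac{2}{5} + \frac{\frac{1119}{\left(-330\right) \left(- \frac{1}{998}\right)} - \frac{1801}{1510}}{5} = - \frac{2}{5} + \frac{\frac{1119}{\frac{165}{499}} - \frac{1801}{1510}}{5} = - \frac{2}{5} + \frac{1119 \cdot \frac{499}{165} - \frac{1801}{1510}}{5} = - \frac{2}{5} + \frac{\frac{186127}{55} - \frac{1801}{1510}}{5} = - \frac{2}{5} + \frac{1}{5} \cdot \frac{56190543}{16610} = - \frac{2}{5} + \frac{56190543}{83050} = \frac{56157323}{83050} \approx 676.19$)
$4085 + H = 4085 + \frac{56157323}{83050} = \frac{395416573}{83050}$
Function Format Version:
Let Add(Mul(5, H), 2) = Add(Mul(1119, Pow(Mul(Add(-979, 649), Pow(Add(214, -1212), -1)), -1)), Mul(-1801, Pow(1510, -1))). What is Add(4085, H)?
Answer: Rational(395416573, 83050) ≈ 4761.2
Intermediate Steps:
H = Rational(56157323, 83050) (H = Add(Rational(-2, 5), Mul(Rational(1, 5), Add(Mul(1119, Pow(Mul(Add(-979, 649), Pow(Add(214, -1212), -1)), -1)), Mul(-1801, Pow(1510, -1))))) = Add(Rational(-2, 5), Mul(Rational(1, 5), Add(Mul(1119, Pow(Mul(-330, Pow(-998, -1)), -1)), Mul(-1801, Rational(1, 1510))))) = Add(Rational(-2, 5), Mul(Rational(1, 5), Add(Mul(1119, Pow(Mul(-330, Rational(-1, 998)), -1)), Rational(-1801, 1510)))) = Add(Rational(-2, 5), Mul(Rational(1, 5), Add(Mul(1119, Pow(Rational(165, 499), -1)), Rational(-1801, 1510)))) = Add(Rational(-2, 5), Mul(Rational(1, 5), Add(Mul(1119, Rational(499, 165)), Rational(-1801, 1510)))) = Add(Rational(-2, 5), Mul(Rational(1, 5), Add(Rational(186127, 55), Rational(-1801, 1510)))) = Add(Rational(-2, 5), Mul(Rational(1, 5), Rational(56190543, 16610))) = Add(Rational(-2, 5), Rational(56190543, 83050)) = Rational(56157323, 83050) ≈ 676.19)
Add(4085, H) = Add(4085, Rational(56157323, 83050)) = Rational(395416573, 83050)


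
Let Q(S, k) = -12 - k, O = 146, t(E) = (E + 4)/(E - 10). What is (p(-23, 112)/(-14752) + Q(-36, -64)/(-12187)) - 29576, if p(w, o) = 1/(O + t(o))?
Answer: -5700093773742807/192726972928 ≈ -29576.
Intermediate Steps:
t(E) = (4 + E)/(-10 + E)
p(w, o) = 1/(146 + (4 + o)/(-10 + o))
(p(-23, 112)/(-14752) + Q(-36, -64)/(-12187)) - 29576 = (((-10 + 112)/(7*(-208 + 21*112)))/(-14752) + (-12 - 1*(-64))/(-12187)) - 29576 = (((⅐)*102/(-208 + 2352))*(-1/14752) + (-12 + 64)*(-1/12187)) - 29576 = (((⅐)*102/2144)*(-1/14752) + 52*(-1/12187)) - 29576 = (((⅐)*(1/2144)*102)*(-1/14752) - 52/12187) - 29576 = ((51/7504)*(-1/14752) - 52/12187) - 29576 = (-51/110699008 - 52/12187) - 29576 = -822424279/192726972928 - 29576 = -5700093773742807/192726972928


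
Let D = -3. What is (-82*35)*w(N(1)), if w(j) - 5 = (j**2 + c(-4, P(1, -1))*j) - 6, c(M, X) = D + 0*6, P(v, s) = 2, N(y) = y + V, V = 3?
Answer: -8610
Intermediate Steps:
N(y) = 3 + y (N(y) = y + 3 = 3 + y)
c(M, X) = -3 (c(M, X) = -3 + 0*6 = -3 + 0 = -3)
w(j) = -1 + j**2 - 3*j (w(j) = 5 + ((j**2 - 3*j) - 6) = 5 + (-6 + j**2 - 3*j) = -1 + j**2 - 3*j)
(-82*35)*w(N(1)) = (-82*35)*(-1 + (3 + 1)**2 - 3*(3 + 1)) = -2870*(-1 + 4**2 - 3*4) = -2870*(-1 + 16 - 12) = -2870*3 = -8610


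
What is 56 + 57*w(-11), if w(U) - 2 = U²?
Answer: 7067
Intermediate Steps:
w(U) = 2 + U²
56 + 57*w(-11) = 56 + 57*(2 + (-11)²) = 56 + 57*(2 + 121) = 56 + 57*123 = 56 + 7011 = 7067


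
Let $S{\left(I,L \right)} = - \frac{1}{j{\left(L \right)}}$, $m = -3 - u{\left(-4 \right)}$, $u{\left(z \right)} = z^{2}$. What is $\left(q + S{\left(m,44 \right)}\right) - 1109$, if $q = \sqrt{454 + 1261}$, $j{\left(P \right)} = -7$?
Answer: $- \frac{7762}{7} + 7 \sqrt{35} \approx -1067.4$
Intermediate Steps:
$q = 7 \sqrt{35}$ ($q = \sqrt{1715} = 7 \sqrt{35} \approx 41.413$)
$m = -19$ ($m = -3 - \left(-4\right)^{2} = -3 - 16 = -19$)
$S{\left(I,L \right)} = \frac{1}{7}$ ($S{\left(I,L \right)} = - \frac{1}{-7} = \left(-1\right) \left(- \frac{1}{7}\right) = \frac{1}{7}$)
$\left(q + S{\left(m,44 \right)}\right) - 1109 = \left(7 \sqrt{35} + \frac{1}{7}\right) - 1109 = \left(\frac{1}{7} + 7 \sqrt{35}\right) - 1109 = - \frac{7762}{7} + 7 \sqrt{35}$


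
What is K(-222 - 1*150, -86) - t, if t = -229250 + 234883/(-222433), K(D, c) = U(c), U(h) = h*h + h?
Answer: 52618985363/222433 ≈ 2.3656e+5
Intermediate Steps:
U(h) = h + h² (U(h) = h² + h = h + h²)
K(D, c) = c*(1 + c)
t = -50993000133/222433 (t = -229250 + 234883*(-1/222433) = -229250 - 234883/222433 = -50993000133/222433 ≈ -2.2925e+5)
K(-222 - 1*150, -86) - t = -86*(1 - 86) - 1*(-50993000133/222433) = -86*(-85) + 50993000133/222433 = 7310 + 50993000133/222433 = 52618985363/222433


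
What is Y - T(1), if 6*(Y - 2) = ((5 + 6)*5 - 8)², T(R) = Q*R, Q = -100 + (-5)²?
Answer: 2671/6 ≈ 445.17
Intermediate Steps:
Q = -75 (Q = -100 + 25 = -75)
T(R) = -75*R
Y = 2221/6 (Y = 2 + ((5 + 6)*5 - 8)²/6 = 2 + (11*5 - 8)²/6 = 2 + (55 - 8)²/6 = 2 + (⅙)*47² = 2 + (⅙)*2209 = 2 + 2209/6 = 2221/6 ≈ 370.17)
Y - T(1) = 2221/6 - (-75) = 2221/6 - 1*(-75) = 2221/6 + 75 = 2671/6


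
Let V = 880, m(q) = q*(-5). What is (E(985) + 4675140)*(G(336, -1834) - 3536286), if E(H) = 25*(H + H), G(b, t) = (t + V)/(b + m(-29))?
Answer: -8035972524742800/481 ≈ -1.6707e+13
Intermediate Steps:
m(q) = -5*q
G(b, t) = (880 + t)/(145 + b) (G(b, t) = (t + 880)/(b - 5*(-29)) = (880 + t)/(b + 145) = (880 + t)/(145 + b))
E(H) = 50*H (E(H) = 25*(2*H) = 50*H)
(E(985) + 4675140)*(G(336, -1834) - 3536286) = (50*985 + 4675140)*((880 - 1834)/(145 + 336) - 3536286) = (49250 + 4675140)*(-954/481 - 3536286) = 4724390*((1/481)*(-954) - 3536286) = 4724390*(-954/481 - 3536286) = 4724390*(-1700954520/481) = -8035972524742800/481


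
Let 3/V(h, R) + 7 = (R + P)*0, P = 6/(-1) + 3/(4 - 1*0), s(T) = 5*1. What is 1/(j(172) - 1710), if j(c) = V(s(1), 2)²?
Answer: -49/83781 ≈ -0.00058486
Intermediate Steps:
s(T) = 5
P = -21/4 (P = 6*(-1) + 3/(4 + 0) = -6 + 3/4 = -6 + 3*(¼) = -6 + ¾ = -21/4 ≈ -5.2500)
V(h, R) = -3/7 (V(h, R) = 3/(-7 + (R - 21/4)*0) = 3/(-7 + (-21/4 + R)*0) = 3/(-7 + 0) = 3/(-7) = 3*(-⅐) = -3/7)
j(c) = 9/49 (j(c) = (-3/7)² = 9/49)
1/(j(172) - 1710) = 1/(9/49 - 1710) = 1/(-83781/49) = -49/83781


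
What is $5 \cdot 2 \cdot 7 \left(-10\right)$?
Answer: $-700$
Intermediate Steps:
$5 \cdot 2 \cdot 7 \left(-10\right) = 10 \cdot 7 \left(-10\right) = 70 \left(-10\right) = -700$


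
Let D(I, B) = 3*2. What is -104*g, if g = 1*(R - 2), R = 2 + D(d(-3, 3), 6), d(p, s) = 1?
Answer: -624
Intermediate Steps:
D(I, B) = 6
R = 8 (R = 2 + 6 = 8)
g = 6 (g = 1*(8 - 2) = 1*6 = 6)
-104*g = -104*6 = -624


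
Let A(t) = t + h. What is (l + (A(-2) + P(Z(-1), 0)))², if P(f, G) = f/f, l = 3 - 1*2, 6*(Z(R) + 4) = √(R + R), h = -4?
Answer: 16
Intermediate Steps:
Z(R) = -4 + √2*√R/6 (Z(R) = -4 + √(R + R)/6 = -4 + √(2*R)/6 = -4 + (√2*√R)/6 = -4 + √2*√R/6)
A(t) = -4 + t (A(t) = t - 4 = -4 + t)
l = 1 (l = 3 - 2 = 1)
P(f, G) = 1
(l + (A(-2) + P(Z(-1), 0)))² = (1 + ((-4 - 2) + 1))² = (1 + (-6 + 1))² = (1 - 5)² = (-4)² = 16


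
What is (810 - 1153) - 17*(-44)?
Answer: 405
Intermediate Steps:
(810 - 1153) - 17*(-44) = -343 - 1*(-748) = -343 + 748 = 405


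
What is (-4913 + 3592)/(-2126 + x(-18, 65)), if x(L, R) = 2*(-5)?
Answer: 1321/2136 ≈ 0.61845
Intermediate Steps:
x(L, R) = -10
(-4913 + 3592)/(-2126 + x(-18, 65)) = (-4913 + 3592)/(-2126 - 10) = -1321/(-2136) = -1321*(-1/2136) = 1321/2136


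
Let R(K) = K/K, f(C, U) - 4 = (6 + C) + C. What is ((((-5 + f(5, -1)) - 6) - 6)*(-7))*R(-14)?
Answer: -21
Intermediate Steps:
f(C, U) = 10 + 2*C (f(C, U) = 4 + ((6 + C) + C) = 4 + (6 + 2*C) = 10 + 2*C)
R(K) = 1
((((-5 + f(5, -1)) - 6) - 6)*(-7))*R(-14) = ((((-5 + (10 + 2*5)) - 6) - 6)*(-7))*1 = ((((-5 + (10 + 10)) - 6) - 6)*(-7))*1 = ((((-5 + 20) - 6) - 6)*(-7))*1 = (((15 - 6) - 6)*(-7))*1 = ((9 - 6)*(-7))*1 = (3*(-7))*1 = -21*1 = -21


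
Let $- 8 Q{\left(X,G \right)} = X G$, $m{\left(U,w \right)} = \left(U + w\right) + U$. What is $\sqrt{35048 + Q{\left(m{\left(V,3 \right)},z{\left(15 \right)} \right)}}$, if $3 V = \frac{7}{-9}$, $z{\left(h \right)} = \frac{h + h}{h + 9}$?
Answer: $\frac{\sqrt{181686822}}{72} \approx 187.21$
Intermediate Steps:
$z{\left(h \right)} = \frac{2 h}{9 + h}$
$V = - \frac{7}{27}$ ($V = \frac{7 \frac{1}{-9}}{3} = \frac{7 \left(- \frac{1}{9}\right)}{3} = \frac{1}{3} \left(- \frac{7}{9}\right) = - \frac{7}{27} \approx -0.25926$)
$m{\left(U,w \right)} = w + 2 U$
$Q{\left(X,G \right)} = - \frac{G X}{8}$ ($Q{\left(X,G \right)} = - \frac{X G}{8} = - \frac{G X}{8}$)
$\sqrt{35048 + Q{\left(m{\left(V,3 \right)},z{\left(15 \right)} \right)}} = \sqrt{35048 - \frac{2 \cdot 15 \frac{1}{9 + 15} \left(3 + 2 \left(- \frac{7}{27}\right)\right)}{8}} = \sqrt{35048 - \frac{2 \cdot 15 \cdot \frac{1}{24} \left(3 - \frac{14}{27}\right)}{8}} = \sqrt{35048 - \frac{1}{8} \cdot 2 \cdot 15 \cdot \frac{1}{24} \cdot \frac{67}{27}} = \sqrt{35048 - \frac{5}{32} \cdot \frac{67}{27}} = \sqrt{35048 - \frac{335}{864}} = \sqrt{\frac{30281137}{864}} = \frac{\sqrt{181686822}}{72}$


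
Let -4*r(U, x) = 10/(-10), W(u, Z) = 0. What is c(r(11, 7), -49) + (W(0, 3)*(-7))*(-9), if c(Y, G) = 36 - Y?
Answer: 143/4 ≈ 35.750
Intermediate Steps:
r(U, x) = 1/4 (r(U, x) = -5/(2*(-10)) = -5*(-1)/(2*10) = -1/4*(-1) = 1/4)
c(r(11, 7), -49) + (W(0, 3)*(-7))*(-9) = (36 - 1*1/4) + (0*(-7))*(-9) = (36 - 1/4) + 0*(-9) = 143/4 + 0 = 143/4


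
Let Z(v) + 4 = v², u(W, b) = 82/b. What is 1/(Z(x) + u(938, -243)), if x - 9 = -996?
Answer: 243/236722013 ≈ 1.0265e-6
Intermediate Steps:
x = -987 (x = 9 - 996 = -987)
Z(v) = -4 + v²
1/(Z(x) + u(938, -243)) = 1/((-4 + (-987)²) + 82/(-243)) = 1/((-4 + 974169) + 82*(-1/243)) = 1/(974165 - 82/243) = 1/(236722013/243) = 243/236722013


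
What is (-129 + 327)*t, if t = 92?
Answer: 18216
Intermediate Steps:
(-129 + 327)*t = (-129 + 327)*92 = 198*92 = 18216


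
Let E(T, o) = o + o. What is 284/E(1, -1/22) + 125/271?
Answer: -846479/271 ≈ -3123.5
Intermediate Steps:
E(T, o) = 2*o
284/E(1, -1/22) + 125/271 = 284/((2*(-1/22))) + 125/271 = 284/(-1/11) + 125/271 = 284*(-11) + 125/271 = -3124 + 125/271 = -846479/271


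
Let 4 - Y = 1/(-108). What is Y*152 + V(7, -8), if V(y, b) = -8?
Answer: 16238/27 ≈ 601.41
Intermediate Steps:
Y = 433/108 (Y = 4 - 1/(-108) = 4 - 1*(-1/108) = 4 + 1/108 = 433/108 ≈ 4.0093)
Y*152 + V(7, -8) = (433/108)*152 - 8 = 16454/27 - 8 = 16238/27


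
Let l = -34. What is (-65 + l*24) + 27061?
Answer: 26180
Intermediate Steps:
(-65 + l*24) + 27061 = (-65 - 34*24) + 27061 = (-65 - 816) + 27061 = -881 + 27061 = 26180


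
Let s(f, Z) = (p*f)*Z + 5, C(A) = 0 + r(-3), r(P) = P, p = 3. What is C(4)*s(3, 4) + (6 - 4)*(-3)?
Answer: -129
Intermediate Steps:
C(A) = -3 (C(A) = 0 - 3 = -3)
s(f, Z) = 5 + 3*Z*f (s(f, Z) = (3*f)*Z + 5 = 3*Z*f + 5 = 5 + 3*Z*f)
C(4)*s(3, 4) + (6 - 4)*(-3) = -3*(5 + 3*4*3) + (6 - 4)*(-3) = -3*(5 + 36) + 2*(-3) = -3*41 - 6 = -123 - 6 = -129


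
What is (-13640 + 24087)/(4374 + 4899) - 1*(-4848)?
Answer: 44965951/9273 ≈ 4849.1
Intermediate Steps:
(-13640 + 24087)/(4374 + 4899) - 1*(-4848) = 10447/9273 + 4848 = 44965951/9273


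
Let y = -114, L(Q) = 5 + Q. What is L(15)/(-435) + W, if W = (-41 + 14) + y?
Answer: -12271/87 ≈ -141.05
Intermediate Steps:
W = -141 (W = (-41 + 14) - 114 = -27 - 114 = -141)
L(15)/(-435) + W = (5 + 15)/(-435) - 141 = 20*(-1/435) - 141 = -4/87 - 141 = -12271/87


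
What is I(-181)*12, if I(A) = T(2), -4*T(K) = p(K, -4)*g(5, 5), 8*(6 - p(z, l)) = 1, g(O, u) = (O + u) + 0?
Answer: -705/4 ≈ -176.25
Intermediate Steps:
g(O, u) = O + u
p(z, l) = 47/8 (p(z, l) = 6 - 1/8*1 = 6 - 1/8 = 47/8)
T(K) = -235/16 (T(K) = -47*(5 + 5)/32 = -47*10/32 = -1/4*235/4 = -235/16)
I(A) = -235/16
I(-181)*12 = -235/16*12 = -705/4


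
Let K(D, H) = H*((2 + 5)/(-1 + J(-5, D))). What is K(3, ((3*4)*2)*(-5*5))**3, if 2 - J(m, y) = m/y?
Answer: -3906984375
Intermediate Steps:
J(m, y) = 2 - m/y
K(D, H) = 7*H/(1 + 5/D) (K(D, H) = H*((2 + 5)/(-1 + (2 - 1*(-5)/D))) = H*(7/(-1 + (2 + 5/D))) = H*(7/(1 + 5/D)) = 7*H/(1 + 5/D))
K(3, ((3*4)*2)*(-5*5))**3 = (7*3*(((3*4)*2)*(-5*5))/(5 + 3))**3 = (7*3*((12*2)*(-25))/8)**3 = (7*3*(24*(-25))*(1/8))**3 = (7*3*(-600)*(1/8))**3 = (-1575)**3 = -3906984375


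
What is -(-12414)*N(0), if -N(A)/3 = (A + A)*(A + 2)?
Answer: 0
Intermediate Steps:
N(A) = -6*A*(2 + A) (N(A) = -3*(A + A)*(A + 2) = -3*2*A*(2 + A) = -6*A*(2 + A))
-(-12414)*N(0) = -(-12414)*(-6*0*(2 + 0)) = -(-12414)*(-6*0*2) = -(-12414)*0 = -2069*0 = 0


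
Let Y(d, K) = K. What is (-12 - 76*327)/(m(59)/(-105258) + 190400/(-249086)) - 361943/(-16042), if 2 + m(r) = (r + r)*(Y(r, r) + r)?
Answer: 2616538749573700025/94282437402166 ≈ 27752.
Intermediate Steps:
m(r) = -2 + 4*r² (m(r) = -2 + (r + r)*(r + r) = -2 + (2*r)*(2*r) = -2 + 4*r²)
(-12 - 76*327)/(m(59)/(-105258) + 190400/(-249086)) - 361943/(-16042) = (-12 - 76*327)/((-2 + 4*59²)/(-105258) + 190400/(-249086)) - 361943/(-16042) = (-12 - 24852)/((-2 + 4*3481)*(-1/105258) + 190400*(-1/249086)) - 361943*(-1/16042) = -24864/((-2 + 13924)*(-1/105258) - 95200/124543) + 361943/16042 = -24864/(13922*(-1/105258) - 95200/124543) + 361943/16042 = -24864/(-6961/52629 - 95200/124543) + 361943/16042 = -24864/(-5877224623/6554573547) + 361943/16042 = -24864*(-6554573547/5877224623) + 361943/16042 = 162972916672608/5877224623 + 361943/16042 = 2616538749573700025/94282437402166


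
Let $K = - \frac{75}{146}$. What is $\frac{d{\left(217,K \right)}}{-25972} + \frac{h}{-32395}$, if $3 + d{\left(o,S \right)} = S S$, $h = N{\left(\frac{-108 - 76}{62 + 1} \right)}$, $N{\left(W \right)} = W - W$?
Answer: $\frac{58323}{553619152} \approx 0.00010535$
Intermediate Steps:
$K = - \frac{75}{146}$ ($K = \left(-75\right) \frac{1}{146} = - \frac{75}{146} \approx -0.5137$)
$N{\left(W \right)} = 0$
$h = 0$
$d{\left(o,S \right)} = -3 + S^{2}$ ($d{\left(o,S \right)} = -3 + S S = -3 + S^{2}$)
$\frac{d{\left(217,K \right)}}{-25972} + \frac{h}{-32395} = \frac{-3 + \left(- \frac{75}{146}\right)^{2}}{-25972} + \frac{0}{-32395} = \left(-3 + \frac{5625}{21316}\right) \left(- \frac{1}{25972}\right) + 0 \left(- \frac{1}{32395}\right) = \left(- \frac{58323}{21316}\right) \left(- \frac{1}{25972}\right) + 0 = \frac{58323}{553619152} + 0 = \frac{58323}{553619152}$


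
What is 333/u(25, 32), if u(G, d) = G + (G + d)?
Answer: 333/82 ≈ 4.0610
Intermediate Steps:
u(G, d) = d + 2*G
333/u(25, 32) = 333/(32 + 2*25) = 333/(32 + 50) = 333/82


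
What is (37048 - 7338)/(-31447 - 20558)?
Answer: -5942/10401 ≈ -0.57129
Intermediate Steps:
(37048 - 7338)/(-31447 - 20558) = 29710/(-52005) = 29710*(-1/52005) = -5942/10401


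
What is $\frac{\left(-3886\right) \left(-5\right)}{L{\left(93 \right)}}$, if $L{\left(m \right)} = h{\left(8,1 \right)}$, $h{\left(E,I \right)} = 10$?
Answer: $1943$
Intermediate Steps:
$L{\left(m \right)} = 10$
$\frac{\left(-3886\right) \left(-5\right)}{L{\left(93 \right)}} = \frac{\left(-3886\right) \left(-5\right)}{10} = 19430 \cdot \frac{1}{10} = 1943$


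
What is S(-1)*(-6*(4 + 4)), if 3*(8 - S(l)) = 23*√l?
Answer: -384 + 368*I ≈ -384.0 + 368.0*I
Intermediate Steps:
S(l) = 8 - 23*√l/3
S(-1)*(-6*(4 + 4)) = (8 - 23*I/3)*(-6*(4 + 4)) = (8 - 23*I/3)*(-6*8) = (8 - 23*I/3)*(-48) = -384 + 368*I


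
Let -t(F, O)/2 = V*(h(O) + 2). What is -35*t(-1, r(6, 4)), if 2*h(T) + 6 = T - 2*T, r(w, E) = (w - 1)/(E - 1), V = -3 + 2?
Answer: 385/3 ≈ 128.33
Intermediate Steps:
V = -1
r(w, E) = (-1 + w)/(-1 + E)
h(T) = -3 - T/2 (h(T) = -3 + (T - 2*T)/2 = -3 + (-T)/2 = -3 - T/2)
t(F, O) = -2 - O (t(F, O) = -(-2)*((-3 - O/2) + 2) = -(-2)*(-1 - O/2) = -2*(1 + O/2) = -2 - O)
-35*t(-1, r(6, 4)) = -35*(-2 - (-1 + 6)/(-1 + 4)) = -35*(-2 - 5/3) = -35*(-11)/3 = -1*(-385/3) = 385/3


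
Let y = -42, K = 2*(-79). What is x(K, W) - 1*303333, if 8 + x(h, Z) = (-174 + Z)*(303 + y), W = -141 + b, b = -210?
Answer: -440366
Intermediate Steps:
K = -158
W = -351 (W = -141 - 210 = -351)
x(h, Z) = -45422 + 261*Z (x(h, Z) = -8 + (-174 + Z)*(303 - 42) = -8 + (-174 + Z)*261 = -8 + (-45414 + 261*Z) = -45422 + 261*Z)
x(K, W) - 1*303333 = (-45422 + 261*(-351)) - 1*303333 = (-45422 - 91611) - 303333 = -137033 - 303333 = -440366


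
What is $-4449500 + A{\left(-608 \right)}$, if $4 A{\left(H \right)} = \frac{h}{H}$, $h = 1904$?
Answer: $- \frac{676324119}{152} \approx -4.4495 \cdot 10^{6}$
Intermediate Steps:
$A{\left(H \right)} = \frac{476}{H}$ ($A{\left(H \right)} = \frac{1904 \frac{1}{H}}{4} = \frac{476}{H}$)
$-4449500 + A{\left(-608 \right)} = -4449500 + \frac{476}{-608} = -4449500 + 476 \left(- \frac{1}{608}\right) = -4449500 - \frac{119}{152} = - \frac{676324119}{152}$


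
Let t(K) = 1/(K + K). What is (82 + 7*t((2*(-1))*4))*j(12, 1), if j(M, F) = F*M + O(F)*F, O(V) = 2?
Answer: 9135/8 ≈ 1141.9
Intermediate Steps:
t(K) = 1/(2*K)
j(M, F) = 2*F + F*M (j(M, F) = F*M + 2*F = 2*F + F*M)
(82 + 7*t((2*(-1))*4))*j(12, 1) = (82 + 7*(1/(2*(((2*(-1))*4)))))*(1*(2 + 12)) = (82 + 7*(1/(2*((-2*4)))))*(1*14) = (82 + 7*((1/2)/(-8)))*14 = (82 + 7*((1/2)*(-1/8)))*14 = (82 + 7*(-1/16))*14 = (82 - 7/16)*14 = (1305/16)*14 = 9135/8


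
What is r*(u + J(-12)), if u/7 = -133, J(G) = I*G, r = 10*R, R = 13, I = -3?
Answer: -116350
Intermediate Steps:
r = 130 (r = 10*13 = 130)
J(G) = -3*G
u = -931 (u = 7*(-133) = -931)
r*(u + J(-12)) = 130*(-931 - 3*(-12)) = 130*(-931 + 36) = 130*(-895) = -116350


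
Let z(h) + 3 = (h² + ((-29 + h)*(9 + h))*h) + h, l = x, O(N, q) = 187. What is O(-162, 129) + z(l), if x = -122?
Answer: -2066740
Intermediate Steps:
l = -122
z(h) = -3 + h + h² + h*(-29 + h)*(9 + h) (z(h) = -3 + ((h² + ((-29 + h)*(9 + h))*h) + h) = -3 + ((h² + h*(-29 + h)*(9 + h)) + h) = -3 + (h + h² + h*(-29 + h)*(9 + h)) = -3 + h + h² + h*(-29 + h)*(9 + h))
O(-162, 129) + z(l) = 187 + (-3 + (-122)³ - 260*(-122) - 19*(-122)²) = 187 + (-3 - 1815848 + 31720 - 19*14884) = 187 + (-3 - 1815848 + 31720 - 282796) = 187 - 2066927 = -2066740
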